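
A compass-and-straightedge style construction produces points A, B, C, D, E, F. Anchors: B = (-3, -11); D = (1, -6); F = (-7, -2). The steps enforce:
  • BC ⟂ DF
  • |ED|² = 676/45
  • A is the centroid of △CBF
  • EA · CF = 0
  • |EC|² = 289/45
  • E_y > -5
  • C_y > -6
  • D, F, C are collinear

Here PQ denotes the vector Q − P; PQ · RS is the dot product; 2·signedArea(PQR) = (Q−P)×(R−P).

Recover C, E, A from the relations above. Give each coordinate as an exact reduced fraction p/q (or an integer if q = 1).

A = (-17/5, -92/15)
C = (-1/5, -27/5)
E = (-37/15, -64/15)

1. C_x = -1/5  [D, F, C are collinear ∩ BC ⟂ DF]
2. C_y = -27/5  [D, F, C are collinear ∩ BC ⟂ DF]
   → C = (-1/5, -27/5)
3. A_x = -17/5  [A is the centroid of △CBF]
4. A_y = -92/15  [A is the centroid of △CBF]
   → A = (-17/5, -92/15)
5. E_x = -37/15  [line 34/5·x + -17/5·y + 34/15 = 0 ∩ |EC|² = 289/45]
6. E_y = -64/15  [line 34/5·x + -17/5·y + 34/15 = 0 ∩ |EC|² = 289/45]
   → E = (-37/15, -64/15)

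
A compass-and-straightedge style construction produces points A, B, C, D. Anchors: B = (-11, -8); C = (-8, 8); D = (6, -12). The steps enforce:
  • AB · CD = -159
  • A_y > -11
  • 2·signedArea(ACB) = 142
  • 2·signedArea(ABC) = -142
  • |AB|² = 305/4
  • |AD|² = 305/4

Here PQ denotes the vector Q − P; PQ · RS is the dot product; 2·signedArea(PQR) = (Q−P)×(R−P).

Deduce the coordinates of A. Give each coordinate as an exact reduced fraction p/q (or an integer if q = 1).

A = (-5/2, -10)

1. A_x = -5/2  [2·signedArea(ABC) = -142 ∩ AB · CD = -159]
2. A_y = -10  [2·signedArea(ABC) = -142 ∩ AB · CD = -159]
   → A = (-5/2, -10)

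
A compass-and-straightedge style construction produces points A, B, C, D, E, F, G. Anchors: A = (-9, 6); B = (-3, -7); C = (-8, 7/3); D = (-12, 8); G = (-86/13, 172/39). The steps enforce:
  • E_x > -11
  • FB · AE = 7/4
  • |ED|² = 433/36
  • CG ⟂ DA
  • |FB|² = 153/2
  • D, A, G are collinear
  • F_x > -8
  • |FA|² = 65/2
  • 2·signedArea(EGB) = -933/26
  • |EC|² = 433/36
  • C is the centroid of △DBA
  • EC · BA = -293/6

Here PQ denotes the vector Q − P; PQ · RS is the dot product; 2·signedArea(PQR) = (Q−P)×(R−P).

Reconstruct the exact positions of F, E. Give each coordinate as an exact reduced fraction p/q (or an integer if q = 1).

E = (-10, 31/6)
F = (-15/2, 1/2)

1. E_x = -10  [2·signedArea(EGB) = -933/26 ∩ EC · BA = -293/6]
2. E_y = 31/6  [2·signedArea(EGB) = -933/26 ∩ EC · BA = -293/6]
   → E = (-10, 31/6)
3. F_x = -15/2  [line 1·x + 5/6·y + 85/12 = 0 ∩ |FA|² = 65/2]
4. F_y = 1/2  [line 1·x + 5/6·y + 85/12 = 0 ∩ |FA|² = 65/2]
   → F = (-15/2, 1/2)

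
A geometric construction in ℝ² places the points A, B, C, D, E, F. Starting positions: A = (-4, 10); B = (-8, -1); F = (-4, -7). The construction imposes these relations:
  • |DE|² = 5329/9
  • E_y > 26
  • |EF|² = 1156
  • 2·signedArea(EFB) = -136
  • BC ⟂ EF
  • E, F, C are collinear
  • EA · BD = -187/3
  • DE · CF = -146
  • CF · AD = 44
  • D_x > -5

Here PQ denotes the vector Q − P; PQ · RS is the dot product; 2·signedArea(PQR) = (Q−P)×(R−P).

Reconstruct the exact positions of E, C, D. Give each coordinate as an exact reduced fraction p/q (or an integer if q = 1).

1. E_x = -4  [line -6·x + -4·y + 84 = 0 ∩ |EF|² = 1156]
2. E_y = 27  [line -6·x + -4·y + 84 = 0 ∩ |EF|² = 1156]
   → E = (-4, 27)
3. C_x = -4  [E, F, C are collinear ∩ BC ⟂ EF]
4. C_y = -1  [E, F, C are collinear ∩ BC ⟂ EF]
   → C = (-4, -1)
5. D_y = 8/3  [EA · BD = -187/3]
6. D_x = -4  [|DE|² = 5329/9]
   → D = (-4, 8/3)

C = (-4, -1)
D = (-4, 8/3)
E = (-4, 27)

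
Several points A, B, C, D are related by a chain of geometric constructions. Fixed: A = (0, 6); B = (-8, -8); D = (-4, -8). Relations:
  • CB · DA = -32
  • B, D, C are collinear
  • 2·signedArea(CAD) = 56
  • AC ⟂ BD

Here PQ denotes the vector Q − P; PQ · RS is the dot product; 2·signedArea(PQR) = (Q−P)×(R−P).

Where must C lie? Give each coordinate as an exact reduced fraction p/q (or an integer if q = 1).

C = (0, -8)

1. C_x = 0  [B, D, C are collinear ∩ AC ⟂ BD]
2. C_y = -8  [B, D, C are collinear ∩ AC ⟂ BD]
   → C = (0, -8)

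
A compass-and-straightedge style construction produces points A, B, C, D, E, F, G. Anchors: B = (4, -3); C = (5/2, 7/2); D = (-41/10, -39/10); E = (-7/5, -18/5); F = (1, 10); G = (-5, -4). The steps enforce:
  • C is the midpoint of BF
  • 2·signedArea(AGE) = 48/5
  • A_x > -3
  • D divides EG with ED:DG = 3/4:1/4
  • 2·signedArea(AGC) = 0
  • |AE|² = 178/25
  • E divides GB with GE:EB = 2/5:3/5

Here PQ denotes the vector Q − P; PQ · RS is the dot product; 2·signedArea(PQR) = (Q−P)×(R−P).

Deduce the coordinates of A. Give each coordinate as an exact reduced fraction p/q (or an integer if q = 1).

1. A_x = -2  [2·signedArea(AGC) = 0 ∩ 2·signedArea(AGE) = 48/5]
2. A_y = -1  [2·signedArea(AGC) = 0 ∩ 2·signedArea(AGE) = 48/5]
   → A = (-2, -1)

A = (-2, -1)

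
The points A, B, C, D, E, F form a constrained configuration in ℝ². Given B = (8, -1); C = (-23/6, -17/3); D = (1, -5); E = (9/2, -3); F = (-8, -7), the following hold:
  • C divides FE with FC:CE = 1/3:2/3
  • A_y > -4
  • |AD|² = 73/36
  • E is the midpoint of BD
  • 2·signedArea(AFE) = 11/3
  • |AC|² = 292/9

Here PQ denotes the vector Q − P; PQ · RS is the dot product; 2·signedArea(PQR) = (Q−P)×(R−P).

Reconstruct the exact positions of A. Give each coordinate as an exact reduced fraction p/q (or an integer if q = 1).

1. A_x = 3/2  [line -4·x + 25/2·y + 311/6 = 0 ∩ |AD|² = 73/36]
2. A_y = -11/3  [line -4·x + 25/2·y + 311/6 = 0 ∩ |AD|² = 73/36]
   → A = (3/2, -11/3)

A = (3/2, -11/3)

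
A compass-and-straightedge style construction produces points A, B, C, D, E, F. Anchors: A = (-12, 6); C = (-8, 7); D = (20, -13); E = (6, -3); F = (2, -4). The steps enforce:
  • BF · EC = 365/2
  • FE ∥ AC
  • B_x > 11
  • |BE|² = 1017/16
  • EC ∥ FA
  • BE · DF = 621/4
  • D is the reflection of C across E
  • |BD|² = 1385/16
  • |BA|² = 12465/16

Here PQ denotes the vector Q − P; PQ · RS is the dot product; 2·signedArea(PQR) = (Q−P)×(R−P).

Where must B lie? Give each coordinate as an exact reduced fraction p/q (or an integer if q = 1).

1. B_x = 12  [BE · DF = 621/4 ∩ BF · EC = 365/2]
2. B_y = -33/4  [BE · DF = 621/4 ∩ BF · EC = 365/2]
   → B = (12, -33/4)

B = (12, -33/4)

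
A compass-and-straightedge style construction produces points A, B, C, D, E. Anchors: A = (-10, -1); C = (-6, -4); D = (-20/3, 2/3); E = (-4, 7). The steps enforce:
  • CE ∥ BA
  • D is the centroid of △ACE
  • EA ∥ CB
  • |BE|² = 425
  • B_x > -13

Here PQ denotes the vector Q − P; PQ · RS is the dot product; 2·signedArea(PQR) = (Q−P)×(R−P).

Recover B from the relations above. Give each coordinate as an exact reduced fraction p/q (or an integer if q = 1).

1. B_x = -12  [CE ∥ BA ∩ EA ∥ CB]
2. B_y = -12  [CE ∥ BA ∩ EA ∥ CB]
   → B = (-12, -12)

B = (-12, -12)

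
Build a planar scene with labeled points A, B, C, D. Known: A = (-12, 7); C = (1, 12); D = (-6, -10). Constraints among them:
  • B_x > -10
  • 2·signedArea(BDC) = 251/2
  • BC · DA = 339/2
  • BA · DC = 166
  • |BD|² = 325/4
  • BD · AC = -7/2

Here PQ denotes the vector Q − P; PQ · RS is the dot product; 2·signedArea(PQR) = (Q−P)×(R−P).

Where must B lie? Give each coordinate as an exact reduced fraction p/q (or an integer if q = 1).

B = (-9, -3/2)

1. B_x = -9  [BA · DC = 166 ∩ 2·signedArea(BDC) = 251/2]
2. B_y = -3/2  [BA · DC = 166 ∩ 2·signedArea(BDC) = 251/2]
   → B = (-9, -3/2)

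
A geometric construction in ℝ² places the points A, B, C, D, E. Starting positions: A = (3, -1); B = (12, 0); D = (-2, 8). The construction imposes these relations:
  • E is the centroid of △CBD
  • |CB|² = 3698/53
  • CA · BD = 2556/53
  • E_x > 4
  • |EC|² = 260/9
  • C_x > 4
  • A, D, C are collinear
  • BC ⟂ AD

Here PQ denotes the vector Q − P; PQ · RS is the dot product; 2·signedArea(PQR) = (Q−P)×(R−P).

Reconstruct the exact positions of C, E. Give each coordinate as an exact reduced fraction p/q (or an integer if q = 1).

C = (249/53, -215/53)
E = (779/159, 209/159)

1. C_x = 249/53  [A, D, C are collinear ∩ BC ⟂ AD]
2. C_y = -215/53  [A, D, C are collinear ∩ BC ⟂ AD]
   → C = (249/53, -215/53)
3. E_x = 779/159  [E is the centroid of △CBD]
4. E_y = 209/159  [E is the centroid of △CBD]
   → E = (779/159, 209/159)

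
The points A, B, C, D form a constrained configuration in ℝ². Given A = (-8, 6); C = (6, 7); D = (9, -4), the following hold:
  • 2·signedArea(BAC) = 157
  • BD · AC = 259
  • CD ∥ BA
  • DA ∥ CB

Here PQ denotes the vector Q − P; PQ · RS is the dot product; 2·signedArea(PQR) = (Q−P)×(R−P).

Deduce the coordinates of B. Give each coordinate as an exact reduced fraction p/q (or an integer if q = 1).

B = (-11, 17)

1. B_x = -11  [CD ∥ BA ∩ DA ∥ CB]
2. B_y = 17  [CD ∥ BA ∩ DA ∥ CB]
   → B = (-11, 17)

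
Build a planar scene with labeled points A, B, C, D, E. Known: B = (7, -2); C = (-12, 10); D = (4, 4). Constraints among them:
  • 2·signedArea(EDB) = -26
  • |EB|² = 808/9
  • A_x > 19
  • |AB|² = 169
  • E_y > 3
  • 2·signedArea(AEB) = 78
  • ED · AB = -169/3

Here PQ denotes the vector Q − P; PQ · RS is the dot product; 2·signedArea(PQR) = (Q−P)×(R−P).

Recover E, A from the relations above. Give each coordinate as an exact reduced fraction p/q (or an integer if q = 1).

A = (20, -2)
E = (-1/3, 4)

1. E_x = -1/3  [line 6·x + 3·y + -10 = 0 ∩ |EB|² = 808/9]
2. E_y = 4  [line 6·x + 3·y + -10 = 0 ∩ |EB|² = 808/9]
   → E = (-1/3, 4)
3. A_x = 20  [ED · AB = -169/3 ∩ 2·signedArea(AEB) = 78]
4. A_y = -2  [ED · AB = -169/3 ∩ 2·signedArea(AEB) = 78]
   → A = (20, -2)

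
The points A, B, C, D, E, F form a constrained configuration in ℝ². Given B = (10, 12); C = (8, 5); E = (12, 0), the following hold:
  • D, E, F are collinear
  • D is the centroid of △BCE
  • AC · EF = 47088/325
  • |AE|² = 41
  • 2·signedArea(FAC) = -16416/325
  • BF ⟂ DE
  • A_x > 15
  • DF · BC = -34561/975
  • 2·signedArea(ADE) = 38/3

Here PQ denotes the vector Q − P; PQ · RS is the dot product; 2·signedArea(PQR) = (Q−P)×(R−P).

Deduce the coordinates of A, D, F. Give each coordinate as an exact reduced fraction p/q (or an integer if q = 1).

A = (16, -5)
D = (10, 17/3)
F = (2604/325, 3672/325)

1. D_x = 10  [D is the centroid of △BCE]
2. D_y = 17/3  [D is the centroid of △BCE]
   → D = (10, 17/3)
3. F_x = 2604/325  [D, E, F are collinear ∩ BF ⟂ DE]
4. F_y = 3672/325  [D, E, F are collinear ∩ BF ⟂ DE]
   → F = (2604/325, 3672/325)
5. A_x = 16  [2·signedArea(ADE) = 38/3 ∩ 2·signedArea(FAC) = -16416/325]
6. A_y = -5  [2·signedArea(ADE) = 38/3 ∩ 2·signedArea(FAC) = -16416/325]
   → A = (16, -5)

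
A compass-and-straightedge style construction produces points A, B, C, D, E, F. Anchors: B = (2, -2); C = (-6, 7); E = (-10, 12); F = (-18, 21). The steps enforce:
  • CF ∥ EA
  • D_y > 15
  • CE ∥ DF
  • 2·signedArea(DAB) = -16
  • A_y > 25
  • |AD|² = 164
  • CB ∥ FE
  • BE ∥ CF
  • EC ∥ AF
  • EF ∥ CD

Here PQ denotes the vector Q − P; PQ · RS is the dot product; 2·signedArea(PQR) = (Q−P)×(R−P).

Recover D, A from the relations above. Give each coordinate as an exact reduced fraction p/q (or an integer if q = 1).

1. D_x = -14  [CE ∥ DF ∩ EF ∥ CD]
2. D_y = 16  [CE ∥ DF ∩ EF ∥ CD]
   → D = (-14, 16)
3. A_x = -22  [EC ∥ AF ∩ CF ∥ EA]
4. A_y = 26  [EC ∥ AF ∩ CF ∥ EA]
   → A = (-22, 26)

A = (-22, 26)
D = (-14, 16)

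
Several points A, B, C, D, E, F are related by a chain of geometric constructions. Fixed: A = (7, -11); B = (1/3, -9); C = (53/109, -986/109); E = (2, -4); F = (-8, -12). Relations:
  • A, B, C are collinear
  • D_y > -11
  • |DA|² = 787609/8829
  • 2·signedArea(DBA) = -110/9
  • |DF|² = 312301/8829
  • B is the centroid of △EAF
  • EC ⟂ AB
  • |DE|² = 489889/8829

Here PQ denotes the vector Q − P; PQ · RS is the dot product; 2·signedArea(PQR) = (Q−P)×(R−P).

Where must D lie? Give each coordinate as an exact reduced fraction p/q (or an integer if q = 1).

D = (-2348/981, -3275/327)

1. D_x = -2348/981  [line 2·x + 20/3·y + 644/9 = 0 ∩ |DE|² = 489889/8829]
2. D_y = -3275/327  [line 2·x + 20/3·y + 644/9 = 0 ∩ |DE|² = 489889/8829]
   → D = (-2348/981, -3275/327)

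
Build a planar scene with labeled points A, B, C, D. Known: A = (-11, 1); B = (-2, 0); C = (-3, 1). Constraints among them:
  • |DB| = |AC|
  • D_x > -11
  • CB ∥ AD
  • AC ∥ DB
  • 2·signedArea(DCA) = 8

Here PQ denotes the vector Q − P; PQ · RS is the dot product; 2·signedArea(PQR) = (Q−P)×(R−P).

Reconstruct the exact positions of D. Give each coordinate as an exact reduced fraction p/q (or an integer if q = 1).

D = (-10, 0)

1. D_x = -10  [AC ∥ DB ∩ CB ∥ AD]
2. D_y = 0  [AC ∥ DB ∩ CB ∥ AD]
   → D = (-10, 0)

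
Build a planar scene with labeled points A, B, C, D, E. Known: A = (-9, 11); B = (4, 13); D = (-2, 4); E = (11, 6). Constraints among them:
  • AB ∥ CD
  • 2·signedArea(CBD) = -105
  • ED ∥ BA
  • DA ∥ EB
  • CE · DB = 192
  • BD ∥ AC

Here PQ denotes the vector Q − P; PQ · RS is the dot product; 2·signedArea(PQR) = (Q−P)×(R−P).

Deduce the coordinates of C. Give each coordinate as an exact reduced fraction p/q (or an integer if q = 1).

1. C_x = -15  [AB ∥ CD ∩ BD ∥ AC]
2. C_y = 2  [AB ∥ CD ∩ BD ∥ AC]
   → C = (-15, 2)

C = (-15, 2)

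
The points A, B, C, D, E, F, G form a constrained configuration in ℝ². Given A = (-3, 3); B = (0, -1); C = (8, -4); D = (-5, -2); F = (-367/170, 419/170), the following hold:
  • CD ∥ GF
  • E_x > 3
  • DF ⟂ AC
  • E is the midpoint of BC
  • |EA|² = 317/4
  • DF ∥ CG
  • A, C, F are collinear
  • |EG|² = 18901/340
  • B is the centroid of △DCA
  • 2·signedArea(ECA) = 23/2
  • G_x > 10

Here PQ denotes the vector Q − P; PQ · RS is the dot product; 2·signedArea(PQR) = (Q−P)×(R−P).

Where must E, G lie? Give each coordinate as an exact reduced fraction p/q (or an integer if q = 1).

1. E_x = 4  [E is the midpoint of BC]
2. E_y = -5/2  [E is the midpoint of BC]
   → E = (4, -5/2)
3. G_x = 1843/170  [CD ∥ GF ∩ DF ∥ CG]
4. G_y = 79/170  [CD ∥ GF ∩ DF ∥ CG]
   → G = (1843/170, 79/170)

E = (4, -5/2)
G = (1843/170, 79/170)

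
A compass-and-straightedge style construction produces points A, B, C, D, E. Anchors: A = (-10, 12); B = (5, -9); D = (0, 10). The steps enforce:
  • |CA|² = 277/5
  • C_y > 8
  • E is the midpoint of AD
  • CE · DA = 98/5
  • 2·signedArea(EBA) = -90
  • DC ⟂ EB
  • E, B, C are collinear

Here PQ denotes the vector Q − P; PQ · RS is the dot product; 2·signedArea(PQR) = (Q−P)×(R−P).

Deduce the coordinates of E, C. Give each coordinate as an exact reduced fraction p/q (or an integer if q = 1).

C = (-18/5, 41/5)
E = (-5, 11)

1. E_x = -5  [E is the midpoint of AD]
2. E_y = 11  [E is the midpoint of AD]
   → E = (-5, 11)
3. C_x = -18/5  [E, B, C are collinear ∩ DC ⟂ EB]
4. C_y = 41/5  [E, B, C are collinear ∩ DC ⟂ EB]
   → C = (-18/5, 41/5)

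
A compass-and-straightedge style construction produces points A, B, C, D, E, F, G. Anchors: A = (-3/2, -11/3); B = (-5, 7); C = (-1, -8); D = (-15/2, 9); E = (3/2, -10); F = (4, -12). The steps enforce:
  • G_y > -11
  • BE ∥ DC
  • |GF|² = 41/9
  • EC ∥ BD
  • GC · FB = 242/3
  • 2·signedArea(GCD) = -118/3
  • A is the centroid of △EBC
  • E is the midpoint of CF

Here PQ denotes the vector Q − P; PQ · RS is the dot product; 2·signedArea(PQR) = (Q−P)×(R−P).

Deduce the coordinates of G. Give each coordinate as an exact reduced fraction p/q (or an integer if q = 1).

1. G_x = 7/3  [GC · FB = 242/3 ∩ 2·signedArea(GCD) = -118/3]
2. G_y = -32/3  [GC · FB = 242/3 ∩ 2·signedArea(GCD) = -118/3]
   → G = (7/3, -32/3)

G = (7/3, -32/3)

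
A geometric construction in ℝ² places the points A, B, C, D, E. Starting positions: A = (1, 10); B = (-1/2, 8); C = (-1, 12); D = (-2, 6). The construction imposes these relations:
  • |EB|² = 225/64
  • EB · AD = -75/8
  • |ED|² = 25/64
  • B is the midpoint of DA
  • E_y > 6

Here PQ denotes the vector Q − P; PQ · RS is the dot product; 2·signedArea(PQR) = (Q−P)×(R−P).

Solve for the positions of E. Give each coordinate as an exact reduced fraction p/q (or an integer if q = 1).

1. E_x = -13/8  [line 3·x + 4·y + -169/8 = 0 ∩ |ED|² = 25/64]
2. E_y = 13/2  [line 3·x + 4·y + -169/8 = 0 ∩ |ED|² = 25/64]
   → E = (-13/8, 13/2)

E = (-13/8, 13/2)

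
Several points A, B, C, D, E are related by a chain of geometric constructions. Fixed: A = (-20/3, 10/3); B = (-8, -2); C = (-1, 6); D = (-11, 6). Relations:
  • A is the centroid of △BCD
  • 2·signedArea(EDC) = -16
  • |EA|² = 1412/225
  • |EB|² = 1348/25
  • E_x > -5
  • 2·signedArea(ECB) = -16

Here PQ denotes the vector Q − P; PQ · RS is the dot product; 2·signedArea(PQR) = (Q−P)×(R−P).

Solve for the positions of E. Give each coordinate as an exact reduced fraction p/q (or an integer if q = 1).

1. E_x = -22/5  [2·signedArea(ECB) = -16 ∩ 2·signedArea(EDC) = -16]
2. E_y = 22/5  [2·signedArea(ECB) = -16 ∩ 2·signedArea(EDC) = -16]
   → E = (-22/5, 22/5)

E = (-22/5, 22/5)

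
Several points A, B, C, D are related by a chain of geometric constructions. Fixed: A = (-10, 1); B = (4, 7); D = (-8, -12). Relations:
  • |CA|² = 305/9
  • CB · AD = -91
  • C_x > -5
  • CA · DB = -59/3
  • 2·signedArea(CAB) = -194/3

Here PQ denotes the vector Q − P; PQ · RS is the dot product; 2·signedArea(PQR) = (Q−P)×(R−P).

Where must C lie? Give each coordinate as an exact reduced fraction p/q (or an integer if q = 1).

1. C_x = -14/3  [CA · DB = -59/3 ∩ CB · AD = -91]
2. C_y = -4/3  [CA · DB = -59/3 ∩ CB · AD = -91]
   → C = (-14/3, -4/3)

C = (-14/3, -4/3)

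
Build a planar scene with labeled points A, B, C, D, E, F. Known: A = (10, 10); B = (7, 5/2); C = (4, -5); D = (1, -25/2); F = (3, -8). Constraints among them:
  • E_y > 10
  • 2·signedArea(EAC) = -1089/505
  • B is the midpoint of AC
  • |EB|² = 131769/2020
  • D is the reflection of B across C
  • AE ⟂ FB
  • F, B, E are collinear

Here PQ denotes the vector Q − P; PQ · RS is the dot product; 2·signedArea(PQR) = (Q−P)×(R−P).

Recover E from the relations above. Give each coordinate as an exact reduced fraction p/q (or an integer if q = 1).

E = (4987/505, 5074/505)

1. E_x = 4987/505  [F, B, E are collinear ∩ AE ⟂ FB]
2. E_y = 5074/505  [F, B, E are collinear ∩ AE ⟂ FB]
   → E = (4987/505, 5074/505)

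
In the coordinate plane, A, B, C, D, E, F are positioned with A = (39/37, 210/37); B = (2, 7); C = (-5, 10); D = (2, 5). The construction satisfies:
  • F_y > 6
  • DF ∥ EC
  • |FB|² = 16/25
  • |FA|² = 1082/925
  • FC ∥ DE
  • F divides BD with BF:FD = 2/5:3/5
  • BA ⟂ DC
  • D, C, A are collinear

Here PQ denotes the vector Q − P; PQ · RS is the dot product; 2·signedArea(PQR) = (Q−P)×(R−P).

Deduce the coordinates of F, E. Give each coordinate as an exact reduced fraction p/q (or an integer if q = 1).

1. F_x = 2  [F divides BD with BF:FD = 2/5:3/5]
2. F_y = 31/5  [F divides BD with BF:FD = 2/5:3/5]
   → F = (2, 31/5)
3. E_x = -5  [DF ∥ EC ∩ FC ∥ DE]
4. E_y = 44/5  [DF ∥ EC ∩ FC ∥ DE]
   → E = (-5, 44/5)

E = (-5, 44/5)
F = (2, 31/5)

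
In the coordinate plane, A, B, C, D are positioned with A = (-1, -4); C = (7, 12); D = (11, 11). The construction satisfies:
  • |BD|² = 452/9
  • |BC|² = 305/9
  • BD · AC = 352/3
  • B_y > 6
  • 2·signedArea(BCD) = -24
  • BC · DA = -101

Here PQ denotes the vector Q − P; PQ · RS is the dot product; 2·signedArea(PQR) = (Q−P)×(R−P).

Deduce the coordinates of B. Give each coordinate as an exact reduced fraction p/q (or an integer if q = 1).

1. B_x = 17/3  [BD · AC = 352/3 ∩ 2·signedArea(BCD) = -24]
2. B_y = 19/3  [BD · AC = 352/3 ∩ 2·signedArea(BCD) = -24]
   → B = (17/3, 19/3)

B = (17/3, 19/3)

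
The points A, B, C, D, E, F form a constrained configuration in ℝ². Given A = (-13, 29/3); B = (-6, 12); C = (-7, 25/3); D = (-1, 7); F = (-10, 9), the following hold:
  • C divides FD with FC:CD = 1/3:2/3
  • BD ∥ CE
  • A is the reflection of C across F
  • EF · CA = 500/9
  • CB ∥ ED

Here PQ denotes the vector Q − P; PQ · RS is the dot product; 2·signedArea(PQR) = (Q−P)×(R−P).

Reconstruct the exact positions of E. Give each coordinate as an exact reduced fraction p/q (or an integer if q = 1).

E = (-2, 10/3)

1. E_x = -2  [CB ∥ ED ∩ BD ∥ CE]
2. E_y = 10/3  [CB ∥ ED ∩ BD ∥ CE]
   → E = (-2, 10/3)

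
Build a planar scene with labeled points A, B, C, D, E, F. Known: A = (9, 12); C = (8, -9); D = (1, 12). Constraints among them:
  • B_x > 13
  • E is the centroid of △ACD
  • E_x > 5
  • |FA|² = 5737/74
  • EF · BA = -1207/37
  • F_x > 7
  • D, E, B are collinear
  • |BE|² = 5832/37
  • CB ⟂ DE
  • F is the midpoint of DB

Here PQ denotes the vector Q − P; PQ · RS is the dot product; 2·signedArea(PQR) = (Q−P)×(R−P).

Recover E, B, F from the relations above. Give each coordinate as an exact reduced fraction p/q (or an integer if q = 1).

B = (492/37, -193/37)
E = (6, 5)
F = (529/74, 251/74)

1. E_x = 6  [E is the centroid of △ACD]
2. E_y = 5  [E is the centroid of △ACD]
   → E = (6, 5)
3. B_x = 492/37  [D, E, B are collinear ∩ CB ⟂ DE]
4. B_y = -193/37  [D, E, B are collinear ∩ CB ⟂ DE]
   → B = (492/37, -193/37)
5. F_x = 529/74  [F is the midpoint of DB]
6. F_y = 251/74  [F is the midpoint of DB]
   → F = (529/74, 251/74)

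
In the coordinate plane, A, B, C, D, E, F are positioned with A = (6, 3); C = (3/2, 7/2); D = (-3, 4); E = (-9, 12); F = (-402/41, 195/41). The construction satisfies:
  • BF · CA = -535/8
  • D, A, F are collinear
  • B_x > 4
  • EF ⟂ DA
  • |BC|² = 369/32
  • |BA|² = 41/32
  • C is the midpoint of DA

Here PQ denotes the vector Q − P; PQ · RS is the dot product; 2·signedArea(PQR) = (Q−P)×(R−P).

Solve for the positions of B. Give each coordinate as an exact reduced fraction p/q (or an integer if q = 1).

1. B_x = 39/8  [line -9/2·x + 1/2·y + 163/8 = 0 ∩ |BA|² = 41/32]
2. B_y = 25/8  [line -9/2·x + 1/2·y + 163/8 = 0 ∩ |BA|² = 41/32]
   → B = (39/8, 25/8)

B = (39/8, 25/8)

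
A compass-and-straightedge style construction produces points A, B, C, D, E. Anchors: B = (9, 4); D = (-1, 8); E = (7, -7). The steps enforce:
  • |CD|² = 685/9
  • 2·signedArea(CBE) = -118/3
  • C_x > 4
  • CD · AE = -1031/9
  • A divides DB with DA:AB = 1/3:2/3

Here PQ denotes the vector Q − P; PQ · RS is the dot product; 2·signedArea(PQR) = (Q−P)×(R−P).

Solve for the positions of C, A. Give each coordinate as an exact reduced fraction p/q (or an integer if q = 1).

A = (7/3, 20/3)
C = (5, 5/3)

1. A_x = 7/3  [A divides DB with DA:AB = 1/3:2/3]
2. A_y = 20/3  [A divides DB with DA:AB = 1/3:2/3]
   → A = (7/3, 20/3)
3. C_x = 5  [CD · AE = -1031/9 ∩ 2·signedArea(CBE) = -118/3]
4. C_y = 5/3  [CD · AE = -1031/9 ∩ 2·signedArea(CBE) = -118/3]
   → C = (5, 5/3)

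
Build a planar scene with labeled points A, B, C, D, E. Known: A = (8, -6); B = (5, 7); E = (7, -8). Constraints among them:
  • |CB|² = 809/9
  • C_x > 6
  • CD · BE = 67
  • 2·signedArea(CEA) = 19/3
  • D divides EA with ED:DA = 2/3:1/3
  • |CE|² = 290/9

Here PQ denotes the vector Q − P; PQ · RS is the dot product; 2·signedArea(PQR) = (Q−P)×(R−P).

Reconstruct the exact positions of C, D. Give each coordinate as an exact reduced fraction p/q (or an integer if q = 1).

1. C_x = 20/3  [line -2·x + 1·y + 47/3 = 0 ∩ |CE|² = 290/9]
2. C_y = -7/3  [line -2·x + 1·y + 47/3 = 0 ∩ |CE|² = 290/9]
   → C = (20/3, -7/3)
3. D_x = 23/3  [D divides EA with ED:DA = 2/3:1/3]
4. D_y = -20/3  [D divides EA with ED:DA = 2/3:1/3]
   → D = (23/3, -20/3)

C = (20/3, -7/3)
D = (23/3, -20/3)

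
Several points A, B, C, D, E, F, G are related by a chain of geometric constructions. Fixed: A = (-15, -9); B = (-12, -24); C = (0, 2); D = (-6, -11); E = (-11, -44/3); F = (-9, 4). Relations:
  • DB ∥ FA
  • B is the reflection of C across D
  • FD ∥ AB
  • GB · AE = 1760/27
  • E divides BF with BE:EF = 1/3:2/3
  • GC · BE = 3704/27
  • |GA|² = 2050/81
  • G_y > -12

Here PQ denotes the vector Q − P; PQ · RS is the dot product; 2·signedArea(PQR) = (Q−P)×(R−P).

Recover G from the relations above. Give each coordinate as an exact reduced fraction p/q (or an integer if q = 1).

G = (-32/3, -104/9)

1. G_x = -32/3  [GC · BE = 3704/27 ∩ GB · AE = 1760/27]
2. G_y = -104/9  [GC · BE = 3704/27 ∩ GB · AE = 1760/27]
   → G = (-32/3, -104/9)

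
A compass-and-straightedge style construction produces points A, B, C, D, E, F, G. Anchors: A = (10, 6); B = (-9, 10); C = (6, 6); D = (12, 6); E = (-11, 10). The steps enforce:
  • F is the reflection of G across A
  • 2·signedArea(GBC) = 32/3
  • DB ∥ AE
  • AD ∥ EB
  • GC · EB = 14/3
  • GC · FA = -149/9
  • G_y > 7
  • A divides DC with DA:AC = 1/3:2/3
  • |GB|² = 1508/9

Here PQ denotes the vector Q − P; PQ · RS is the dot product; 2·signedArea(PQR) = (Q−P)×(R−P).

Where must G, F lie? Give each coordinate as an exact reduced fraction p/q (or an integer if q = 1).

F = (49/3, 14/3)
G = (11/3, 22/3)

1. G_x = 11/3  [2·signedArea(GBC) = 32/3 ∩ GC · EB = 14/3]
2. G_y = 22/3  [2·signedArea(GBC) = 32/3 ∩ GC · EB = 14/3]
   → G = (11/3, 22/3)
3. F_x = 49/3  [F is the reflection of G across A]
4. F_y = 14/3  [F is the reflection of G across A]
   → F = (49/3, 14/3)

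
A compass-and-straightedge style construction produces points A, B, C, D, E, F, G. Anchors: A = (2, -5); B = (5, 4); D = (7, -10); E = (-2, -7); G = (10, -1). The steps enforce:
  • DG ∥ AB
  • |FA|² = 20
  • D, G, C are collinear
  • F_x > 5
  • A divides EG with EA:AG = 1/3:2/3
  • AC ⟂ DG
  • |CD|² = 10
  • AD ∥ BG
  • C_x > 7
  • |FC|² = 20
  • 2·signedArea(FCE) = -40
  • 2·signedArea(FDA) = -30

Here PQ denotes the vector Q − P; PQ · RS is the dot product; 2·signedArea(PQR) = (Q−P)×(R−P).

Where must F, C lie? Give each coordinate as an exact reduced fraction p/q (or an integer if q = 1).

1. F_x = 6  [line -5·x + -5·y + 15 = 0 ∩ |FA|² = 20]
2. F_y = -3  [line -5·x + -5·y + 15 = 0 ∩ |FA|² = 20]
   → F = (6, -3)
3. C_x = 8  [D, G, C are collinear ∩ AC ⟂ DG]
4. C_y = -7  [D, G, C are collinear ∩ AC ⟂ DG]
   → C = (8, -7)

C = (8, -7)
F = (6, -3)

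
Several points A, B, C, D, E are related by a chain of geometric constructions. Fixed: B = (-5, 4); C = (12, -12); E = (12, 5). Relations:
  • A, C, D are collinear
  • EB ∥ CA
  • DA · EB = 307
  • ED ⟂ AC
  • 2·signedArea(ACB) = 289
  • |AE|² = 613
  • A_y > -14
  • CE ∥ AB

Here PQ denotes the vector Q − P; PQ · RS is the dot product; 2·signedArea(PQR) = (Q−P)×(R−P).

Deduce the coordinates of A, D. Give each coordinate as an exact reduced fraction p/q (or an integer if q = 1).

1. A_x = -5  [CE ∥ AB ∩ EB ∥ CA]
2. A_y = -13  [CE ∥ AB ∩ EB ∥ CA]
   → A = (-5, -13)
3. D_x = 3769/290  [A, C, D are collinear ∩ ED ⟂ AC]
4. D_y = -3463/290  [A, C, D are collinear ∩ ED ⟂ AC]
   → D = (3769/290, -3463/290)

A = (-5, -13)
D = (3769/290, -3463/290)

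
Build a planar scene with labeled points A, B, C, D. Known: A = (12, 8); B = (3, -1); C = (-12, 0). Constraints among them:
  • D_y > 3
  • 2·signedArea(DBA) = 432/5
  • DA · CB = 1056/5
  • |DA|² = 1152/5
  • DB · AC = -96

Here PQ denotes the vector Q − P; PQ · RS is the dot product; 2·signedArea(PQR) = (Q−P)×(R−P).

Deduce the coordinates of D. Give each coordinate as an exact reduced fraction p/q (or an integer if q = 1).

D = (-12/5, 16/5)

1. D_x = -12/5  [DA · CB = 1056/5 ∩ 2·signedArea(DBA) = 432/5]
2. D_y = 16/5  [DA · CB = 1056/5 ∩ 2·signedArea(DBA) = 432/5]
   → D = (-12/5, 16/5)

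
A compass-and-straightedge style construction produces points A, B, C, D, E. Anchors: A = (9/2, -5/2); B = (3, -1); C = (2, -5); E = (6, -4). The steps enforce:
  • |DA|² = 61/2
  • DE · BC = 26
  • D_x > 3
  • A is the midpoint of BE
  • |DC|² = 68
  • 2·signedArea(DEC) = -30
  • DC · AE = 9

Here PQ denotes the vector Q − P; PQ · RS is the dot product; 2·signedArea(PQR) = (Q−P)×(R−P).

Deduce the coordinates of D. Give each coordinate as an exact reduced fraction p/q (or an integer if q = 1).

1. D_x = 4  [DE · BC = 26 ∩ DC · AE = 9]
2. D_y = 3  [DE · BC = 26 ∩ DC · AE = 9]
   → D = (4, 3)

D = (4, 3)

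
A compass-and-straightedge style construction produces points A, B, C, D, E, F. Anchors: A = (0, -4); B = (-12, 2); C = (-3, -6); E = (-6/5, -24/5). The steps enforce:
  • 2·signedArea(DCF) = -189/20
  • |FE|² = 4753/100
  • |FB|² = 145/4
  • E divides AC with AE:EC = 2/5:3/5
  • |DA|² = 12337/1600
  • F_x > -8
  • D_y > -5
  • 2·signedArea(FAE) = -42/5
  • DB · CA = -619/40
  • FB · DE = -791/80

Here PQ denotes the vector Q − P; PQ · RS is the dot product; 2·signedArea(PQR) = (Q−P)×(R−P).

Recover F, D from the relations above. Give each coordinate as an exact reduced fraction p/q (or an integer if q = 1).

D = (-111/40, -41/10)
F = (-15/2, -2)

1. F_x = -15/2  [line 4/5·x + -6/5·y + 18/5 = 0 ∩ |FB|² = 145/4]
2. F_y = -2  [line 4/5·x + -6/5·y + 18/5 = 0 ∩ |FB|² = 145/4]
   → F = (-15/2, -2)
3. D_x = -111/40  [FB · DE = -791/80 ∩ 2·signedArea(DCF) = -189/20]
4. D_y = -41/10  [FB · DE = -791/80 ∩ 2·signedArea(DCF) = -189/20]
   → D = (-111/40, -41/10)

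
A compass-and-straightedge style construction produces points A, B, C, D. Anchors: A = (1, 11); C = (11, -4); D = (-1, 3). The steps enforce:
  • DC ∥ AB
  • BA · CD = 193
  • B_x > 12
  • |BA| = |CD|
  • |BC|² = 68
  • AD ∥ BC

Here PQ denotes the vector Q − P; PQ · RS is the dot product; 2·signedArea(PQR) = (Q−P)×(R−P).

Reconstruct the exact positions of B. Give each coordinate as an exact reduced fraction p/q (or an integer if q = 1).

1. B_x = 13  [AD ∥ BC ∩ DC ∥ AB]
2. B_y = 4  [AD ∥ BC ∩ DC ∥ AB]
   → B = (13, 4)

B = (13, 4)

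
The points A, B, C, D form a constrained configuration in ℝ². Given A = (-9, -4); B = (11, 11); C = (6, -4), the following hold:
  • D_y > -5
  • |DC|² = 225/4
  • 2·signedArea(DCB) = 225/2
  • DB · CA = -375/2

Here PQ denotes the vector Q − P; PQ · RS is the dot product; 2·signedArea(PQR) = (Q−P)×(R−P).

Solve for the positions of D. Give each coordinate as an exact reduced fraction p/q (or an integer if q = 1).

1. D_x = -3/2  [2·signedArea(DCB) = 225/2 ∩ DB · CA = -375/2]
2. D_y = -4  [2·signedArea(DCB) = 225/2 ∩ DB · CA = -375/2]
   → D = (-3/2, -4)

D = (-3/2, -4)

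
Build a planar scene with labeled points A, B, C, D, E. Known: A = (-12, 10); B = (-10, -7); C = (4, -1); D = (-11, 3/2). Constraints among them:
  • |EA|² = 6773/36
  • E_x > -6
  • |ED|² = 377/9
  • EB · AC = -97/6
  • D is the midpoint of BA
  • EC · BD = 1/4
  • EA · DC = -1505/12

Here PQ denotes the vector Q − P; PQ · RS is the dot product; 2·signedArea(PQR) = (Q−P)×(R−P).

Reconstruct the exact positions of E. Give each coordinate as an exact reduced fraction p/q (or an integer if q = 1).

E = (-17/3, -13/6)

1. E_x = -17/3  [EB · AC = -97/6 ∩ EA · DC = -1505/12]
2. E_y = -13/6  [EB · AC = -97/6 ∩ EA · DC = -1505/12]
   → E = (-17/3, -13/6)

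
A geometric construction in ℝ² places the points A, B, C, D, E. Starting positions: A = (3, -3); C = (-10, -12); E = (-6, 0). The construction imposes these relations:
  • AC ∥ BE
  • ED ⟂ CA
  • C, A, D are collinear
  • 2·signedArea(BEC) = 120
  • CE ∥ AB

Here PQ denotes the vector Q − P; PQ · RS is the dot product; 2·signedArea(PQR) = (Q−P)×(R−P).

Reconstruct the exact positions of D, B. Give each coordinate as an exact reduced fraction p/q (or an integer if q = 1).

1. D_x = -42/25  [C, A, D are collinear ∩ ED ⟂ CA]
2. D_y = -156/25  [C, A, D are collinear ∩ ED ⟂ CA]
   → D = (-42/25, -156/25)
3. B_x = 7  [AC ∥ BE ∩ CE ∥ AB]
4. B_y = 9  [AC ∥ BE ∩ CE ∥ AB]
   → B = (7, 9)

B = (7, 9)
D = (-42/25, -156/25)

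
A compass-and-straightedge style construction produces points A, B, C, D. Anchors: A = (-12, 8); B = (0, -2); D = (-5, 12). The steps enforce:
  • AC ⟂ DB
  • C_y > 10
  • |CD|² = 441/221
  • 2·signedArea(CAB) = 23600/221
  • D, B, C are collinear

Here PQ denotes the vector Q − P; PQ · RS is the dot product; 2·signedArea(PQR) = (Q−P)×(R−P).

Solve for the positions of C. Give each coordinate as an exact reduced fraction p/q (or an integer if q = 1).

1. C_x = -1000/221  [D, B, C are collinear ∩ AC ⟂ DB]
2. C_y = 2358/221  [D, B, C are collinear ∩ AC ⟂ DB]
   → C = (-1000/221, 2358/221)

C = (-1000/221, 2358/221)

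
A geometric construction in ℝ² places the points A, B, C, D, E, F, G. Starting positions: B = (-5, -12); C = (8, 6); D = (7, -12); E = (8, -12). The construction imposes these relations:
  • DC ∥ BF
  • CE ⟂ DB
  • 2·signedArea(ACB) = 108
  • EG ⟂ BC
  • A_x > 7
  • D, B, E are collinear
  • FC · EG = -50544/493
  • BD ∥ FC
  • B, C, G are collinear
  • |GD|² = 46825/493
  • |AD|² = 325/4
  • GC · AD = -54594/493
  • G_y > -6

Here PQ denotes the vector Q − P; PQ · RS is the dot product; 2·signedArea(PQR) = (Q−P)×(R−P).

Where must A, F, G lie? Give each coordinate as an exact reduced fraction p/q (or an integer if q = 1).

A = (15/2, -3)
F = (-4, 6)
G = (-268/493, -2874/493)

1. A_x = 15/2  [line 18·x + -13·y + -174 = 0 ∩ |AD|² = 325/4]
2. A_y = -3  [line 18·x + -13·y + -174 = 0 ∩ |AD|² = 325/4]
   → A = (15/2, -3)
3. F_x = -4  [BD ∥ FC ∩ DC ∥ BF]
4. F_y = 6  [BD ∥ FC ∩ DC ∥ BF]
   → F = (-4, 6)
5. G_x = -268/493  [B, C, G are collinear ∩ EG ⟂ BC]
6. G_y = -2874/493  [B, C, G are collinear ∩ EG ⟂ BC]
   → G = (-268/493, -2874/493)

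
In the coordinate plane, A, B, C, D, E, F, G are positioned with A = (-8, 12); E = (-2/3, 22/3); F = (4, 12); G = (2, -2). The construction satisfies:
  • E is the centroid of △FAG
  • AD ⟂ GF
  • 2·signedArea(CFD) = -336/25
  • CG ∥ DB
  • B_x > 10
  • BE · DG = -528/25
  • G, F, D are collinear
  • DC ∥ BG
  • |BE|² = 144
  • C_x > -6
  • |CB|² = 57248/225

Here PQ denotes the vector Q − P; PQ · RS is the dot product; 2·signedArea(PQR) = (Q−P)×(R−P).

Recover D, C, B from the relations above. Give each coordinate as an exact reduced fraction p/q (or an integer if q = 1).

1. D_x = 94/25  [G, F, D are collinear ∩ AD ⟂ GF]
2. D_y = 258/25  [G, F, D are collinear ∩ AD ⟂ GF]
   → D = (94/25, 258/25)
3. B_x = 814/75  [line 44/25·x + 308/25·y + -5104/75 = 0 ∩ |BE|² = 144]
4. B_y = 298/75  [line 44/25·x + 308/25·y + -5104/75 = 0 ∩ |BE|² = 144]
   → B = (814/75, 298/75)
5. C_x = -382/75  [2·signedArea(CFD) = -336/25 ∩ DC ∥ BG]
6. C_y = 326/75  [2·signedArea(CFD) = -336/25 ∩ DC ∥ BG]
   → C = (-382/75, 326/75)

B = (814/75, 298/75)
C = (-382/75, 326/75)
D = (94/25, 258/25)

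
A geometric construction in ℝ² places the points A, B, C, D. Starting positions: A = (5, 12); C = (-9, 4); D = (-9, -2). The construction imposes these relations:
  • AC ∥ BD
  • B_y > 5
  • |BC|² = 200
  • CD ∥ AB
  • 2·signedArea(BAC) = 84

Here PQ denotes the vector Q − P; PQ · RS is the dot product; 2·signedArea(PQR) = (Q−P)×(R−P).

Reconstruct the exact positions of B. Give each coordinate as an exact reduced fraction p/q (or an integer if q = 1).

B = (5, 6)

1. B_x = 5  [AC ∥ BD ∩ CD ∥ AB]
2. B_y = 6  [AC ∥ BD ∩ CD ∥ AB]
   → B = (5, 6)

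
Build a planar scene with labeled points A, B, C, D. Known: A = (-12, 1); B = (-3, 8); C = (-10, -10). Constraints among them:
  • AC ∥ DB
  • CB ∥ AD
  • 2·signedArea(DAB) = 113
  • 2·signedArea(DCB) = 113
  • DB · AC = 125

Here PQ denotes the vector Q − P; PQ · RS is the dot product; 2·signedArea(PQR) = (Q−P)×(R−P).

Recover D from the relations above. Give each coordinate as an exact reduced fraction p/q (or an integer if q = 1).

D = (-5, 19)

1. D_x = -5  [AC ∥ DB ∩ CB ∥ AD]
2. D_y = 19  [AC ∥ DB ∩ CB ∥ AD]
   → D = (-5, 19)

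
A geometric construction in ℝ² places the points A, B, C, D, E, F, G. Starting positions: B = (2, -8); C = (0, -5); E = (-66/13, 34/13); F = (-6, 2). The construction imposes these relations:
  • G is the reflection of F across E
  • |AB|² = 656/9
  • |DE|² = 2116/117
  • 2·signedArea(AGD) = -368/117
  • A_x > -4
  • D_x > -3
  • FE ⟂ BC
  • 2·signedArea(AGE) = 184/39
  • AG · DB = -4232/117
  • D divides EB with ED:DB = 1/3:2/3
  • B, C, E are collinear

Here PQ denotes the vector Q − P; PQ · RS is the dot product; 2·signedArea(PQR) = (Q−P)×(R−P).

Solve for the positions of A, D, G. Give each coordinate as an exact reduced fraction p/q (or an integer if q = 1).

A = (-10/3, -4/3)
D = (-106/39, -12/13)
G = (-54/13, 42/13)

1. D_x = -106/39  [D divides EB with ED:DB = 1/3:2/3]
2. D_y = -12/13  [D divides EB with ED:DB = 1/3:2/3]
   → D = (-106/39, -12/13)
3. G_x = -54/13  [G is the reflection of F across E]
4. G_y = 42/13  [G is the reflection of F across E]
   → G = (-54/13, 42/13)
5. A_x = -10/3  [2·signedArea(AGE) = 184/39 ∩ 2·signedArea(AGD) = -368/117]
6. A_y = -4/3  [2·signedArea(AGE) = 184/39 ∩ 2·signedArea(AGD) = -368/117]
   → A = (-10/3, -4/3)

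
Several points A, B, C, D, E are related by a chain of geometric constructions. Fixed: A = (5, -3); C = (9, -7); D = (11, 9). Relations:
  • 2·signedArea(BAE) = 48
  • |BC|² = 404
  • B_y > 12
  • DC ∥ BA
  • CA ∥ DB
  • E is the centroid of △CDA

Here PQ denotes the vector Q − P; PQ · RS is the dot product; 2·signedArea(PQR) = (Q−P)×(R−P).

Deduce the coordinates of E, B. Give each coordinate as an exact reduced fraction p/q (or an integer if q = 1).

B = (7, 13)
E = (25/3, -1/3)

1. E_x = 25/3  [E is the centroid of △CDA]
2. E_y = -1/3  [E is the centroid of △CDA]
   → E = (25/3, -1/3)
3. B_x = 7  [DC ∥ BA ∩ CA ∥ DB]
4. B_y = 13  [DC ∥ BA ∩ CA ∥ DB]
   → B = (7, 13)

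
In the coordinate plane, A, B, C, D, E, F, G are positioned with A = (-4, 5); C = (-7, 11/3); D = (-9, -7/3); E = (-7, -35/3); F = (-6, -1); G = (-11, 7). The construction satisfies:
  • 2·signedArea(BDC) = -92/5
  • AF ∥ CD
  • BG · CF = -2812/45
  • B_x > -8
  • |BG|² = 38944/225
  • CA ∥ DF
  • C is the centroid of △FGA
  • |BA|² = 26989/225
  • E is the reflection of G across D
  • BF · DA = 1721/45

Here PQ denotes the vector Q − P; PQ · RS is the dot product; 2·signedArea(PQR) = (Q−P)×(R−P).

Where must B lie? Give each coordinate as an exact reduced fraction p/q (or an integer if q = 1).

1. B_x = -7  [2·signedArea(BDC) = -92/5 ∩ BG · CF = -2812/45]
2. B_y = -83/15  [2·signedArea(BDC) = -92/5 ∩ BG · CF = -2812/45]
   → B = (-7, -83/15)

B = (-7, -83/15)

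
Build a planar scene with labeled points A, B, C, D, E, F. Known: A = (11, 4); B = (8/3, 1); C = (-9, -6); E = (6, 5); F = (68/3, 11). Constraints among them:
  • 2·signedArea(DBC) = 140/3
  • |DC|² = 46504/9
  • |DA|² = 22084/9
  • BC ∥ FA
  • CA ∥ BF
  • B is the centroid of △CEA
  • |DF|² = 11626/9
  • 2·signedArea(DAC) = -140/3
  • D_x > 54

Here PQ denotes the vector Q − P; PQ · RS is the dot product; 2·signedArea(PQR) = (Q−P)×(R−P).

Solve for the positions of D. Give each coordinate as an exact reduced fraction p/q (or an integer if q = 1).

D = (163/3, 28)

1. D_x = 163/3  [2·signedArea(DAC) = -140/3 ∩ 2·signedArea(DBC) = 140/3]
2. D_y = 28  [2·signedArea(DAC) = -140/3 ∩ 2·signedArea(DBC) = 140/3]
   → D = (163/3, 28)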